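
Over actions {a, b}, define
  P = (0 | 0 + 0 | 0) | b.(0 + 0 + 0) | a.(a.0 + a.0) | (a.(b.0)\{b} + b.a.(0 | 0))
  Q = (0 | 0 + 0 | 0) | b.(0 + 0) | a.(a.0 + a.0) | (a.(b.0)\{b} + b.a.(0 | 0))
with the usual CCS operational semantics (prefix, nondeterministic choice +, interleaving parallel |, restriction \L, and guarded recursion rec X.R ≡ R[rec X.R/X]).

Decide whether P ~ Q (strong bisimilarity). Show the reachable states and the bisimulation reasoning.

P's transition system — 24 states:
  p0 = (0 | 0 + 0 | 0) | b.(0 + 0 + 0) | a.(a.0 + a.0) | (a.(b.0)\{b} + b.a.(0 | 0)) | -a-> p1, -a-> p2, -b-> p3, -b-> p4
  p1 = (0 | 0 + 0 | 0) | b.(0 + 0 + 0) | (a.0 + a.0) | (a.(b.0)\{b} + b.a.(0 | 0)) | -a-> p5, -a-> p6, -b-> p7, -b-> p8
  p2 = (0 | 0 + 0 | 0) | b.(0 + 0 + 0) | a.(a.0 + a.0) | (b.0)\{b} | -a-> p5, -b-> p9
  p3 = (0 | 0 + 0 | 0) | (0 + 0 + 0) | a.(a.0 + a.0) | (a.(b.0)\{b} + b.a.(0 | 0)) | -a-> p7, -a-> p9, -b-> p10
  p4 = (0 | 0 + 0 | 0) | b.(0 + 0 + 0) | a.(a.0 + a.0) | a.(0 | 0) | -a-> p11, -a-> p8, -b-> p10
  p5 = (0 | 0 + 0 | 0) | b.(0 + 0 + 0) | (a.0 + a.0) | (b.0)\{b} | -a-> p12, -b-> p13
  p6 = (0 | 0 + 0 | 0) | b.(0 + 0 + 0) | 0 | (a.(b.0)\{b} + b.a.(0 | 0)) | -a-> p12, -b-> p14, -b-> p15
  p7 = (0 | 0 + 0 | 0) | (0 + 0 + 0) | (a.0 + a.0) | (a.(b.0)\{b} + b.a.(0 | 0)) | -a-> p13, -a-> p14, -b-> p16
  p8 = (0 | 0 + 0 | 0) | b.(0 + 0 + 0) | (a.0 + a.0) | a.(0 | 0) | -a-> p15, -a-> p17, -b-> p16
  p9 = (0 | 0 + 0 | 0) | (0 + 0 + 0) | a.(a.0 + a.0) | (b.0)\{b} | -a-> p13
  p10 = (0 | 0 + 0 | 0) | (0 + 0 + 0) | a.(a.0 + a.0) | a.(0 | 0) | -a-> p16, -a-> p18
  p11 = (0 | 0 + 0 | 0) | b.(0 + 0 + 0) | a.(a.0 + a.0) | (0 | 0) | -a-> p17, -b-> p18
  p12 = (0 | 0 + 0 | 0) | b.(0 + 0 + 0) | 0 | (b.0)\{b} | -b-> p19
  p13 = (0 | 0 + 0 | 0) | (0 + 0 + 0) | (a.0 + a.0) | (b.0)\{b} | -a-> p19
  p14 = (0 | 0 + 0 | 0) | (0 + 0 + 0) | 0 | (a.(b.0)\{b} + b.a.(0 | 0)) | -a-> p19, -b-> p20
  p15 = (0 | 0 + 0 | 0) | b.(0 + 0 + 0) | 0 | a.(0 | 0) | -a-> p21, -b-> p20
  p16 = (0 | 0 + 0 | 0) | (0 + 0 + 0) | (a.0 + a.0) | a.(0 | 0) | -a-> p20, -a-> p22
  p17 = (0 | 0 + 0 | 0) | b.(0 + 0 + 0) | (a.0 + a.0) | (0 | 0) | -a-> p21, -b-> p22
  p18 = (0 | 0 + 0 | 0) | (0 + 0 + 0) | a.(a.0 + a.0) | (0 | 0) | -a-> p22
  p19 = (0 | 0 + 0 | 0) | (0 + 0 + 0) | 0 | (b.0)\{b} | ∅
  p20 = (0 | 0 + 0 | 0) | (0 + 0 + 0) | 0 | a.(0 | 0) | -a-> p23
  p21 = (0 | 0 + 0 | 0) | b.(0 + 0 + 0) | 0 | (0 | 0) | -b-> p23
  p22 = (0 | 0 + 0 | 0) | (0 + 0 + 0) | (a.0 + a.0) | (0 | 0) | -a-> p23
  p23 = (0 | 0 + 0 | 0) | (0 + 0 + 0) | 0 | (0 | 0) | ∅
Q's transition system — 24 states:
  q0 = (0 | 0 + 0 | 0) | b.(0 + 0) | a.(a.0 + a.0) | (a.(b.0)\{b} + b.a.(0 | 0)) | -a-> q1, -a-> q2, -b-> q3, -b-> q4
  q1 = (0 | 0 + 0 | 0) | b.(0 + 0) | (a.0 + a.0) | (a.(b.0)\{b} + b.a.(0 | 0)) | -a-> q5, -a-> q6, -b-> q7, -b-> q8
  q2 = (0 | 0 + 0 | 0) | b.(0 + 0) | a.(a.0 + a.0) | (b.0)\{b} | -a-> q5, -b-> q9
  q3 = (0 | 0 + 0 | 0) | (0 + 0) | a.(a.0 + a.0) | (a.(b.0)\{b} + b.a.(0 | 0)) | -a-> q7, -a-> q9, -b-> q10
  q4 = (0 | 0 + 0 | 0) | b.(0 + 0) | a.(a.0 + a.0) | a.(0 | 0) | -a-> q11, -a-> q8, -b-> q10
  q5 = (0 | 0 + 0 | 0) | b.(0 + 0) | (a.0 + a.0) | (b.0)\{b} | -a-> q12, -b-> q13
  q6 = (0 | 0 + 0 | 0) | b.(0 + 0) | 0 | (a.(b.0)\{b} + b.a.(0 | 0)) | -a-> q12, -b-> q14, -b-> q15
  q7 = (0 | 0 + 0 | 0) | (0 + 0) | (a.0 + a.0) | (a.(b.0)\{b} + b.a.(0 | 0)) | -a-> q13, -a-> q14, -b-> q16
  q8 = (0 | 0 + 0 | 0) | b.(0 + 0) | (a.0 + a.0) | a.(0 | 0) | -a-> q15, -a-> q17, -b-> q16
  q9 = (0 | 0 + 0 | 0) | (0 + 0) | a.(a.0 + a.0) | (b.0)\{b} | -a-> q13
  q10 = (0 | 0 + 0 | 0) | (0 + 0) | a.(a.0 + a.0) | a.(0 | 0) | -a-> q16, -a-> q18
  q11 = (0 | 0 + 0 | 0) | b.(0 + 0) | a.(a.0 + a.0) | (0 | 0) | -a-> q17, -b-> q18
  q12 = (0 | 0 + 0 | 0) | b.(0 + 0) | 0 | (b.0)\{b} | -b-> q19
  q13 = (0 | 0 + 0 | 0) | (0 + 0) | (a.0 + a.0) | (b.0)\{b} | -a-> q19
  q14 = (0 | 0 + 0 | 0) | (0 + 0) | 0 | (a.(b.0)\{b} + b.a.(0 | 0)) | -a-> q19, -b-> q20
  q15 = (0 | 0 + 0 | 0) | b.(0 + 0) | 0 | a.(0 | 0) | -a-> q21, -b-> q20
  q16 = (0 | 0 + 0 | 0) | (0 + 0) | (a.0 + a.0) | a.(0 | 0) | -a-> q20, -a-> q22
  q17 = (0 | 0 + 0 | 0) | b.(0 + 0) | (a.0 + a.0) | (0 | 0) | -a-> q21, -b-> q22
  q18 = (0 | 0 + 0 | 0) | (0 + 0) | a.(a.0 + a.0) | (0 | 0) | -a-> q22
  q19 = (0 | 0 + 0 | 0) | (0 + 0) | 0 | (b.0)\{b} | ∅
  q20 = (0 | 0 + 0 | 0) | (0 + 0) | 0 | a.(0 | 0) | -a-> q23
  q21 = (0 | 0 + 0 | 0) | b.(0 + 0) | 0 | (0 | 0) | -b-> q23
  q22 = (0 | 0 + 0 | 0) | (0 + 0) | (a.0 + a.0) | (0 | 0) | -a-> q23
  q23 = (0 | 0 + 0 | 0) | (0 + 0) | 0 | (0 | 0) | ∅
Coarsest stable partition (strong bisimilarity classes):
  B0 = {p0, q0}
  B1 = {p3, q3}
  B2 = {p16, p18, p9, q16, q18, q9}
  B3 = {p13, p20, p22, q13, q20, q22}
  B4 = {p19, p23, q19, q23}
  B5 = {p10, q10}
  B6 = {p7, q7}
  B7 = {p14, q14}
  B8 = {p11, p2, p8, q11, q2, q8}
  B9 = {p15, p17, p5, q15, q17, q5}
  B10 = {p12, p21, q12, q21}
  B11 = {p1, q1}
  B12 = {p6, q6}
  B13 = {p4, q4}
p0 ∈ B0, q0 ∈ B0 → same block

bisimilar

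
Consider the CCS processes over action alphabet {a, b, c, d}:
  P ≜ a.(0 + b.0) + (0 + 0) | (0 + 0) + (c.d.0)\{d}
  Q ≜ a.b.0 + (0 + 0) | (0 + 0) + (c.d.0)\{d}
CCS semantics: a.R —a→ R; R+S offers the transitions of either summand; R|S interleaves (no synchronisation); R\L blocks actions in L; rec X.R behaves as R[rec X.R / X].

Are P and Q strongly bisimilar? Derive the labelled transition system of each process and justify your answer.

P's transition system — 4 states:
  s0 = a.(0 + b.0) + (0 + 0) | (0 + 0) + (c.d.0)\{d} ⊢ ··a··> s1, ··c··> s2
  s1 = 0 + b.0 ⊢ ··b··> s3
  s2 = (d.0)\{d} ⊢ deadlocked
  s3 = 0 ⊢ deadlocked
Q's transition system — 4 states:
  t0 = a.b.0 + (0 + 0) | (0 + 0) + (c.d.0)\{d} ⊢ ··a··> t1, ··c··> t2
  t1 = b.0 ⊢ ··b··> t3
  t2 = (d.0)\{d} ⊢ deadlocked
  t3 = 0 ⊢ deadlocked
Coarsest stable partition (strong bisimilarity classes):
  B0 = {s0, t0}
  B1 = {s2, s3, t2, t3}
  B2 = {s1, t1}
s0 ∈ B0, t0 ∈ B0 → same block

bisimilar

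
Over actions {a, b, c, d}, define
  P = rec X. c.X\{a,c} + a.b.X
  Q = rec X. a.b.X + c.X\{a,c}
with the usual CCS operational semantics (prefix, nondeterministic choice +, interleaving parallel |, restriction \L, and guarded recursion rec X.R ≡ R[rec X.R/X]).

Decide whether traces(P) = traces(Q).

traces(P) = traces(Q)

Reachable graph of P (3 states):
  u0 = rec X. c.X\{a,c} + a.b.X ⊢ --a--▸ u1, --c--▸ u2
  u1 = b.(rec X. c.X\{a,c} + a.b.X) ⊢ --b--▸ u0
  u2 = (rec X. c.X\{a,c} + a.b.X)\{a,c} ⊢ ∅
Reachable graph of Q (3 states):
  v0 = rec X. a.b.X + c.X\{a,c} ⊢ --a--▸ v1, --c--▸ v2
  v1 = b.(rec X. a.b.X + c.X\{a,c}) ⊢ --b--▸ v0
  v2 = (rec X. a.b.X + c.X\{a,c})\{a,c} ⊢ ∅
Partition-refinement fixed point:
  B0 = {u0, v0}
  B1 = {u1, v1}
  B2 = {u2, v2}
u0 ∈ B0, v0 ∈ B0 → same block
Bisimilar ⇒ trace-equivalent.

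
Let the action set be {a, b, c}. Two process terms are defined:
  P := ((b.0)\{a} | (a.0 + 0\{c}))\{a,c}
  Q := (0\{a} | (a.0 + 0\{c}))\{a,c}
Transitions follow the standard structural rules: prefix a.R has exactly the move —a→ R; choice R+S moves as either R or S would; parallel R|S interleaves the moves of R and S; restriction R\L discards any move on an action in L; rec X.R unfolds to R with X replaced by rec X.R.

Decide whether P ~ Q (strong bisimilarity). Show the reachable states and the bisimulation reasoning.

NO

LTS(P): 2 reachable states
  s0 = ((b.0)\{a} | (a.0 + 0\{c}))\{a,c} ⊢ =b=> s1
  s1 = (0\{a} | (a.0 + 0\{c}))\{a,c} ⊢ deadlocked
LTS(Q): 1 reachable states
  t0 = (0\{a} | (a.0 + 0\{c}))\{a,c} ⊢ deadlocked
Partition-refinement fixed point:
  B0 = {s0}
  B1 = {s1, t0}
s0 ∈ B0, t0 ∈ B1 → different blocks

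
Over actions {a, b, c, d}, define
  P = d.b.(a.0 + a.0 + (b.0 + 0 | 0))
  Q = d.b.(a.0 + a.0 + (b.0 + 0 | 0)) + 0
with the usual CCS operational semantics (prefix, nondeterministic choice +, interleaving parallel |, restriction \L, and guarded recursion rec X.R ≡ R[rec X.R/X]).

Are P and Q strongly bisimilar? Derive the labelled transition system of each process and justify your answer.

LTS(P): 4 reachable states
  s0 = d.b.(a.0 + a.0 + (b.0 + 0 | 0)) has moves =d=> s1
  s1 = b.(a.0 + a.0 + (b.0 + 0 | 0)) has moves =b=> s2
  s2 = a.0 + a.0 + (b.0 + 0 | 0) has moves =a=> s3, =b=> s3
  s3 = 0 has moves ∅
LTS(Q): 4 reachable states
  t0 = d.b.(a.0 + a.0 + (b.0 + 0 | 0)) + 0 has moves =d=> t1
  t1 = b.(a.0 + a.0 + (b.0 + 0 | 0)) has moves =b=> t2
  t2 = a.0 + a.0 + (b.0 + 0 | 0) has moves =a=> t3, =b=> t3
  t3 = 0 has moves ∅
Coarsest stable partition (strong bisimilarity classes):
  B0 = {s0, t0}
  B1 = {s1, t1}
  B2 = {s2, t2}
  B3 = {s3, t3}
s0 ∈ B0, t0 ∈ B0 → same block

P ~ Q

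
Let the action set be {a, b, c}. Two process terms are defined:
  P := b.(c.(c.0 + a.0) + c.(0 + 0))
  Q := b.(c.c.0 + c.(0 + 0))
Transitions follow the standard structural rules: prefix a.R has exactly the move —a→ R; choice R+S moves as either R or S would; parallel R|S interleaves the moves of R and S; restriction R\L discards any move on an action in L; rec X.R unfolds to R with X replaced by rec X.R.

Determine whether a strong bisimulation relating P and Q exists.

NO

P's transition system — 5 states:
  p0 = b.(c.(c.0 + a.0) + c.(0 + 0)) → --b--▸ p1
  p1 = c.(c.0 + a.0) + c.(0 + 0) → --c--▸ p2, --c--▸ p3
  p2 = 0 + 0 → ∅
  p3 = c.0 + a.0 → --a--▸ p4, --c--▸ p4
  p4 = 0 → ∅
Q's transition system — 5 states:
  q0 = b.(c.c.0 + c.(0 + 0)) → --b--▸ q1
  q1 = c.c.0 + c.(0 + 0) → --c--▸ q2, --c--▸ q3
  q2 = 0 + 0 → ∅
  q3 = c.0 → --c--▸ q4
  q4 = 0 → ∅
Partition-refinement fixed point:
  B0 = {p0}
  B1 = {p1}
  B2 = {p3}
  B3 = {p2, p4, q2, q4}
  B4 = {q0}
  B5 = {q1}
  B6 = {q3}
p0 ∈ B0, q0 ∈ B4 → different blocks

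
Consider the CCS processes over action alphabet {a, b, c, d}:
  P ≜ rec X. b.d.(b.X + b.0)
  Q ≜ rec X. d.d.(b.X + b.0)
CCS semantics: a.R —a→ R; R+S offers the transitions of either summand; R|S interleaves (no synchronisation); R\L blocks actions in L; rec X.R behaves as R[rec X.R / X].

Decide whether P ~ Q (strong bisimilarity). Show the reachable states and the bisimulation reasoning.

Reachable graph of P (4 states):
  m0 = rec X. b.d.(b.X + b.0) :: --b--▸ m1
  m1 = d.(b.(rec X. b.d.(b.X + b.0)) + b.0) :: --d--▸ m2
  m2 = b.(rec X. b.d.(b.X + b.0)) + b.0 :: --b--▸ m0, --b--▸ m3
  m3 = 0 :: stopped
Reachable graph of Q (4 states):
  n0 = rec X. d.d.(b.X + b.0) :: --d--▸ n1
  n1 = d.(b.(rec X. d.d.(b.X + b.0)) + b.0) :: --d--▸ n2
  n2 = b.(rec X. d.d.(b.X + b.0)) + b.0 :: --b--▸ n0, --b--▸ n3
  n3 = 0 :: stopped
Partition-refinement fixed point:
  B0 = {m0}
  B1 = {m1}
  B2 = {m2}
  B3 = {m3, n3}
  B4 = {n0}
  B5 = {n1}
  B6 = {n2}
m0 ∈ B0, n0 ∈ B4 → different blocks

P ≁ Q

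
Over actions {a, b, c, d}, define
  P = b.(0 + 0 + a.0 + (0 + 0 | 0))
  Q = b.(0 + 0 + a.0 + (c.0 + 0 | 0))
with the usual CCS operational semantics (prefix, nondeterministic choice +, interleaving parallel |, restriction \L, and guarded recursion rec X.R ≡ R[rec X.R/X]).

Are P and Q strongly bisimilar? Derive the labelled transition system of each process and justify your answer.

Reachable graph of P (3 states):
  s0 = b.(0 + 0 + a.0 + (0 + 0 | 0)) ⊢ —b→ s1
  s1 = 0 + 0 + a.0 + (0 + 0 | 0) ⊢ —a→ s2
  s2 = 0 ⊢ ·
Reachable graph of Q (3 states):
  t0 = b.(0 + 0 + a.0 + (c.0 + 0 | 0)) ⊢ —b→ t1
  t1 = 0 + 0 + a.0 + (c.0 + 0 | 0) ⊢ —a→ t2, —c→ t2
  t2 = 0 ⊢ ·
Bisimilarity quotient blocks:
  B0 = {s0}
  B1 = {s1}
  B2 = {s2, t2}
  B3 = {t0}
  B4 = {t1}
s0 ∈ B0, t0 ∈ B3 → different blocks

P ≁ Q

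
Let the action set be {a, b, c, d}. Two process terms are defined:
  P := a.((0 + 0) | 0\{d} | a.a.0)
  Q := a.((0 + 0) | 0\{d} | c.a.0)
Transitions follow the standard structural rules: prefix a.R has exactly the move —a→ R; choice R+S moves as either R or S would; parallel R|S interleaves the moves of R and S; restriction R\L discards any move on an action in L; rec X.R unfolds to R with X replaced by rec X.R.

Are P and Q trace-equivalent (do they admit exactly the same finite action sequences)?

traces(P) ≠ traces(Q) — witness ⟨aa⟩

LTS(P): 4 reachable states
  s0 = a.((0 + 0) | 0\{d} | a.a.0) | =a=> s1
  s1 = (0 + 0) | 0\{d} | a.a.0 | =a=> s2
  s2 = (0 + 0) | 0\{d} | a.0 | =a=> s3
  s3 = (0 + 0) | 0\{d} | 0 | deadlocked
LTS(Q): 4 reachable states
  t0 = a.((0 + 0) | 0\{d} | c.a.0) | =a=> t1
  t1 = (0 + 0) | 0\{d} | c.a.0 | =c=> t2
  t2 = (0 + 0) | 0\{d} | a.0 | =a=> t3
  t3 = (0 + 0) | 0\{d} | 0 | deadlocked
Executing aa from P (initial set {s0}):
  step 1 (a): {s1}
  step 2 (a): {s2}
  P completes σ.
Executing aa from Q (initial set {t0}):
  step 1 (a): {t1}
  step 2 (a): ∅  — Q cannot continue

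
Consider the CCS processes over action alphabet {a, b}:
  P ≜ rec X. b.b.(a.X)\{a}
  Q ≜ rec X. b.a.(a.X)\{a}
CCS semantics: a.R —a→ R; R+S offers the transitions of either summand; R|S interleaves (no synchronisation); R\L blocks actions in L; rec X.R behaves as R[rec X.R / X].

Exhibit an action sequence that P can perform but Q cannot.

LTS(P): 3 reachable states
  u0 = rec X. b.b.(a.X)\{a} ⊢ —b→ u1
  u1 = b.(a.(rec X. b.b.(a.X)\{a}))\{a} ⊢ —b→ u2
  u2 = (a.(rec X. b.b.(a.X)\{a}))\{a} ⊢ deadlocked
LTS(Q): 3 reachable states
  v0 = rec X. b.a.(a.X)\{a} ⊢ —b→ v1
  v1 = a.(a.(rec X. b.a.(a.X)\{a}))\{a} ⊢ —a→ v2
  v2 = (a.(rec X. b.a.(a.X)\{a}))\{a} ⊢ deadlocked
Executing bb from P (initial set {u0}):
  step 1 (b): {u1}
  step 2 (b): {u2}
  P completes σ.
Executing bb from Q (initial set {v0}):
  step 1 (b): {v1}
  step 2 (b): ∅ (Q stuck)

bb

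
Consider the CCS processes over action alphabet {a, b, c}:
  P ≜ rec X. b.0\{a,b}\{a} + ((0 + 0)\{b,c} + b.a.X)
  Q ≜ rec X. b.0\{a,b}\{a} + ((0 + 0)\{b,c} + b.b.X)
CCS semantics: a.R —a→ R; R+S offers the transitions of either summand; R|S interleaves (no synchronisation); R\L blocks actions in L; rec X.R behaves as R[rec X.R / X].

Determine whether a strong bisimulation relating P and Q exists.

P ≁ Q

Reachable graph of P (3 states):
  m0 = rec X. b.0\{a,b}\{a} + ((0 + 0)\{b,c} + b.a.X) → --b--▸ m1, --b--▸ m2
  m1 = 0\{a,b}\{a} → stopped
  m2 = a.(rec X. b.0\{a,b}\{a} + ((0 + 0)\{b,c} + b.a.X)) → --a--▸ m0
Reachable graph of Q (3 states):
  n0 = rec X. b.0\{a,b}\{a} + ((0 + 0)\{b,c} + b.b.X) → --b--▸ n1, --b--▸ n2
  n1 = 0\{a,b}\{a} → stopped
  n2 = b.(rec X. b.0\{a,b}\{a} + ((0 + 0)\{b,c} + b.b.X)) → --b--▸ n0
Coarsest stable partition (strong bisimilarity classes):
  B0 = {m0}
  B1 = {m1, n1}
  B2 = {m2}
  B3 = {n0}
  B4 = {n2}
m0 ∈ B0, n0 ∈ B3 → different blocks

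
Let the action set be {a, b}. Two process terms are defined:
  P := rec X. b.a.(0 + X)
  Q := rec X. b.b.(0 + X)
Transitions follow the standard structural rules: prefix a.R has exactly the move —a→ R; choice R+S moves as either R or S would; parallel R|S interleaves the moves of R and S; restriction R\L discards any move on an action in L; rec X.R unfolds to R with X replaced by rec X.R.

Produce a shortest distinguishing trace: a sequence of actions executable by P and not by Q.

P's transition system — 3 states:
  u0 = rec X. b.a.(0 + X) | --b--▸ u1
  u1 = a.(0 + (rec X. b.a.(0 + X))) | --a--▸ u2
  u2 = 0 + (rec X. b.a.(0 + X)) | --b--▸ u1
Q's transition system — 3 states:
  v0 = rec X. b.b.(0 + X) | --b--▸ v1
  v1 = b.(0 + (rec X. b.b.(0 + X))) | --b--▸ v2
  v2 = 0 + (rec X. b.b.(0 + X)) | --b--▸ v1
Executing ba from P (initial set {u0}):
  step 1 (b): {u1}
  step 2 (a): {u2}
  P completes σ.
Executing ba from Q (initial set {v0}):
  step 1 (b): {v1}
  step 2 (a): ∅  — Q cannot continue

ba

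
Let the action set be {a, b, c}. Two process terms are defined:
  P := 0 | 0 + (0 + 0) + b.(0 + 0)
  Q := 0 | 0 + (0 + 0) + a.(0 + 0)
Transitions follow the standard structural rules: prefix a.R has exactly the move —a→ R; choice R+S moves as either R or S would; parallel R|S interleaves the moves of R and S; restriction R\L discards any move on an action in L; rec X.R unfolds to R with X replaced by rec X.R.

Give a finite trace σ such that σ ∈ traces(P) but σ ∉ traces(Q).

b

LTS(P): 2 reachable states
  u0 = 0 | 0 + (0 + 0) + b.(0 + 0) → -b-> u1
  u1 = 0 + 0 → deadlocked
LTS(Q): 2 reachable states
  v0 = 0 | 0 + (0 + 0) + a.(0 + 0) → -a-> v1
  v1 = 0 + 0 → deadlocked
Trace ⟨b⟩ through P, begin at {u0}:
  after b @ step 1: {u1}
  ✓ P
Trace ⟨b⟩ through Q, begin at {v0}:
  after b @ step 1: ∅  — Q cannot continue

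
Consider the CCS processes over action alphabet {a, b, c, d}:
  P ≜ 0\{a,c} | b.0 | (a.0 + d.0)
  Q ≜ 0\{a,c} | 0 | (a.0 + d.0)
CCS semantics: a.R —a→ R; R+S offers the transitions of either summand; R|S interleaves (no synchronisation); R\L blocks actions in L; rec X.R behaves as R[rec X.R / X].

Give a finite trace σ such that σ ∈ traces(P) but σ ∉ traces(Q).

b

Reachable graph of P (4 states):
  p0 = 0\{a,c} | b.0 | (a.0 + d.0) | --a--▸ p1, --b--▸ p2, --d--▸ p1
  p1 = 0\{a,c} | b.0 | 0 | --b--▸ p3
  p2 = 0\{a,c} | 0 | (a.0 + d.0) | --a--▸ p3, --d--▸ p3
  p3 = 0\{a,c} | 0 | 0 | ·
Reachable graph of Q (2 states):
  q0 = 0\{a,c} | 0 | (a.0 + d.0) | --a--▸ q1, --d--▸ q1
  q1 = 0\{a,c} | 0 | 0 | ·
Trace ⟨b⟩ through P, begin at {p0}:
  step 1 (b): {p2}
  P completes σ.
Trace ⟨b⟩ through Q, begin at {q0}:
  step 1 (b): no successor for Q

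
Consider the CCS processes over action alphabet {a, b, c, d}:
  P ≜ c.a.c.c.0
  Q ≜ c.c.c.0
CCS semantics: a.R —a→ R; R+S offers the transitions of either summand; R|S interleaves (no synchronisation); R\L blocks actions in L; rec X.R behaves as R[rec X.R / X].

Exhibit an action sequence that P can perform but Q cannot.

Reachable graph of P (5 states):
  m0 = c.a.c.c.0 ⊢ ··c··> m1
  m1 = a.c.c.0 ⊢ ··a··> m2
  m2 = c.c.0 ⊢ ··c··> m3
  m3 = c.0 ⊢ ··c··> m4
  m4 = 0 ⊢ ∅
Reachable graph of Q (4 states):
  n0 = c.c.c.0 ⊢ ··c··> n1
  n1 = c.c.0 ⊢ ··c··> n2
  n2 = c.0 ⊢ ··c··> n3
  n3 = 0 ⊢ ∅
Trace ⟨ca⟩ through P, begin at {m0}:
  step 1 (c): {m1}
  step 2 (a): {m2}
  ✓ P
Trace ⟨ca⟩ through Q, begin at {n0}:
  step 1 (c): {n1}
  step 2 (a): ∅  — Q cannot continue

ca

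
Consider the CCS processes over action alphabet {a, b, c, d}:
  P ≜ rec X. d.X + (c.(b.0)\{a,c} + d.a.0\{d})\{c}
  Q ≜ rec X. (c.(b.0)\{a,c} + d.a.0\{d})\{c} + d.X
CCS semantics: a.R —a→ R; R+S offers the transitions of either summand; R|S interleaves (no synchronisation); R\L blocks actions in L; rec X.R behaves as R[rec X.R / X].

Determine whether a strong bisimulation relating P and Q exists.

P's transition system — 3 states:
  u0 = rec X. d.X + (c.(b.0)\{a,c} + d.a.0\{d})\{c} ⊢ =d=> u0, =d=> u1
  u1 = (a.0\{d})\{c} ⊢ =a=> u2
  u2 = 0\{d}\{c} ⊢ stopped
Q's transition system — 3 states:
  v0 = rec X. (c.(b.0)\{a,c} + d.a.0\{d})\{c} + d.X ⊢ =d=> v0, =d=> v1
  v1 = (a.0\{d})\{c} ⊢ =a=> v2
  v2 = 0\{d}\{c} ⊢ stopped
Coarsest stable partition (strong bisimilarity classes):
  B0 = {u0, v0}
  B1 = {u1, v1}
  B2 = {u2, v2}
u0 ∈ B0, v0 ∈ B0 → same block

P ~ Q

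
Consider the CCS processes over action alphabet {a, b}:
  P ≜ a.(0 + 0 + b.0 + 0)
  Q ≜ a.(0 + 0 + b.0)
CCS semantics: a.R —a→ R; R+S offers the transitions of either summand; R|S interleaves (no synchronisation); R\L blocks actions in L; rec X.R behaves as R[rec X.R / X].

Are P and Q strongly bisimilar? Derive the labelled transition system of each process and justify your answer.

LTS(P): 3 reachable states
  p0 = a.(0 + 0 + b.0 + 0) | --a--▸ p1
  p1 = 0 + 0 + b.0 + 0 | --b--▸ p2
  p2 = 0 | ·
LTS(Q): 3 reachable states
  q0 = a.(0 + 0 + b.0) | --a--▸ q1
  q1 = 0 + 0 + b.0 | --b--▸ q2
  q2 = 0 | ·
Bisimilarity quotient blocks:
  B0 = {p0, q0}
  B1 = {p1, q1}
  B2 = {p2, q2}
p0 ∈ B0, q0 ∈ B0 → same block

P ~ Q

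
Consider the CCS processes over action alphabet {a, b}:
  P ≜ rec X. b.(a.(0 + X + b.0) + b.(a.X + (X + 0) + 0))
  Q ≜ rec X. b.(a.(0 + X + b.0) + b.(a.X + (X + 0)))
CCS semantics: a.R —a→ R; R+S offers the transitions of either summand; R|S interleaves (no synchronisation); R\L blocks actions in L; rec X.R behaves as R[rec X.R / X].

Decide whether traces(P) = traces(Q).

P's transition system — 5 states:
  s0 = rec X. b.(a.(0 + X + b.0) + b.(a.X + (X + 0) + 0)) ⊢ =b=> s1
  s1 = a.(0 + (rec X. b.(a.(0 + X + b.0) + b.(a.X + (X + 0) + 0))) + b.0) + b.(a.(rec X. b.(a.(0 + X + b.0) + b.(a.X + (X + 0) + 0))) + ((rec X. b.(a.(0 + X + b.0) + b.(a.X + (X + 0) + 0))) + 0) + 0) ⊢ =a=> s2, =b=> s3
  s2 = 0 + (rec X. b.(a.(0 + X + b.0) + b.(a.X + (X + 0) + 0))) + b.0 ⊢ =b=> s1, =b=> s4
  s3 = a.(rec X. b.(a.(0 + X + b.0) + b.(a.X + (X + 0) + 0))) + ((rec X. b.(a.(0 + X + b.0) + b.(a.X + (X + 0) + 0))) + 0) + 0 ⊢ =a=> s0, =b=> s1
  s4 = 0 ⊢ ∅
Q's transition system — 5 states:
  t0 = rec X. b.(a.(0 + X + b.0) + b.(a.X + (X + 0))) ⊢ =b=> t1
  t1 = a.(0 + (rec X. b.(a.(0 + X + b.0) + b.(a.X + (X + 0)))) + b.0) + b.(a.(rec X. b.(a.(0 + X + b.0) + b.(a.X + (X + 0)))) + ((rec X. b.(a.(0 + X + b.0) + b.(a.X + (X + 0)))) + 0)) ⊢ =a=> t2, =b=> t3
  t2 = 0 + (rec X. b.(a.(0 + X + b.0) + b.(a.X + (X + 0)))) + b.0 ⊢ =b=> t1, =b=> t4
  t3 = a.(rec X. b.(a.(0 + X + b.0) + b.(a.X + (X + 0)))) + ((rec X. b.(a.(0 + X + b.0) + b.(a.X + (X + 0)))) + 0) ⊢ =a=> t0, =b=> t1
  t4 = 0 ⊢ ∅
Coarsest stable partition (strong bisimilarity classes):
  B0 = {s0, t0}
  B1 = {s1, t1}
  B2 = {s2, t2}
  B3 = {s4, t4}
  B4 = {s3, t3}
s0 ∈ B0, t0 ∈ B0 → same block
Bisimilar ⇒ trace-equivalent.

YES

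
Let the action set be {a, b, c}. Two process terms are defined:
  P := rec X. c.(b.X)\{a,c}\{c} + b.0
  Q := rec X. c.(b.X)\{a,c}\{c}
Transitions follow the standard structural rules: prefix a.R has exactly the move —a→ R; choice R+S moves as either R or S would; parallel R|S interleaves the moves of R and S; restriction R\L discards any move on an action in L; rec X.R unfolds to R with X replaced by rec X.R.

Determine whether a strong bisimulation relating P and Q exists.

LTS(P): 5 reachable states
  p0 = rec X. c.(b.X)\{a,c}\{c} + b.0 has moves -b-> p1, -c-> p2
  p1 = 0 has moves ∅
  p2 = (b.(rec X. c.(b.X)\{a,c}\{c} + b.0))\{a,c}\{c} has moves -b-> p3
  p3 = (rec X. c.(b.X)\{a,c}\{c} + b.0)\{a,c}\{c} has moves -b-> p4
  p4 = 0\{a,c}\{c} has moves ∅
LTS(Q): 3 reachable states
  q0 = rec X. c.(b.X)\{a,c}\{c} has moves -c-> q1
  q1 = (b.(rec X. c.(b.X)\{a,c}\{c}))\{a,c}\{c} has moves -b-> q2
  q2 = (rec X. c.(b.X)\{a,c}\{c})\{a,c}\{c} has moves ∅
Bisimilarity quotient blocks:
  B0 = {p0}
  B1 = {p1, p4, q2}
  B2 = {p2}
  B3 = {p3, q1}
  B4 = {q0}
p0 ∈ B0, q0 ∈ B4 → different blocks

P ≁ Q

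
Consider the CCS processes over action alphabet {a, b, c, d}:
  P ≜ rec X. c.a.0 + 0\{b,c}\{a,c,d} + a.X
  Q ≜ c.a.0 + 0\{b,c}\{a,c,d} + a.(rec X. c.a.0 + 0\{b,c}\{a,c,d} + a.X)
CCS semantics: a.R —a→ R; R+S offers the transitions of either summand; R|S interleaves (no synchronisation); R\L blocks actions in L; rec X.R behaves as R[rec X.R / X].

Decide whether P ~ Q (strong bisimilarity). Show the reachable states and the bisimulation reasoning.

Reachable graph of P (3 states):
  m0 = rec X. c.a.0 + 0\{b,c}\{a,c,d} + a.X :: --a--▸ m0, --c--▸ m1
  m1 = a.0 :: --a--▸ m2
  m2 = 0 :: stopped
Reachable graph of Q (4 states):
  n0 = c.a.0 + 0\{b,c}\{a,c,d} + a.(rec X. c.a.0 + 0\{b,c}\{a,c,d} + a.X) :: --a--▸ n1, --c--▸ n2
  n1 = rec X. c.a.0 + 0\{b,c}\{a,c,d} + a.X :: --a--▸ n1, --c--▸ n2
  n2 = a.0 :: --a--▸ n3
  n3 = 0 :: stopped
Coarsest stable partition (strong bisimilarity classes):
  B0 = {m0, n0, n1}
  B1 = {m1, n2}
  B2 = {m2, n3}
m0 ∈ B0, n0 ∈ B0 → same block

P ~ Q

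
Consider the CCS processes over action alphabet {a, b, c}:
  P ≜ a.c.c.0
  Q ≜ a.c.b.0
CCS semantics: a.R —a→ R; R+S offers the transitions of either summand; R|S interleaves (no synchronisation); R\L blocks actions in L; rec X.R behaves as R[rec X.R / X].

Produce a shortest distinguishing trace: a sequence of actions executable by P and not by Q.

LTS(P): 4 reachable states
  s0 = a.c.c.0 | =a=> s1
  s1 = c.c.0 | =c=> s2
  s2 = c.0 | =c=> s3
  s3 = 0 | ∅
LTS(Q): 4 reachable states
  t0 = a.c.b.0 | =a=> t1
  t1 = c.b.0 | =c=> t2
  t2 = b.0 | =b=> t3
  t3 = 0 | ∅
Run σ = ⟨acc⟩ on P: start {s0}
  after a @ step 1: {s1}
  after c @ step 2: {s2}
  after c @ step 3: {s3}
  — P admits the full trace.
Run σ = ⟨acc⟩ on Q: start {t0}
  after a @ step 1: {t1}
  after c @ step 2: {t2}
  after c @ step 3: ∅  — Q cannot continue

acc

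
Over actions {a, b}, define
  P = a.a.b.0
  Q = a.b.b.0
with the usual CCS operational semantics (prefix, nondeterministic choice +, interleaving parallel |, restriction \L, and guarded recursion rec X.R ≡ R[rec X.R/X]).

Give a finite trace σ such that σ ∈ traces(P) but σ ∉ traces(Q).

aa

P's transition system — 4 states:
  m0 = a.a.b.0 ⊢ ··a··> m1
  m1 = a.b.0 ⊢ ··a··> m2
  m2 = b.0 ⊢ ··b··> m3
  m3 = 0 ⊢ ·
Q's transition system — 4 states:
  n0 = a.b.b.0 ⊢ ··a··> n1
  n1 = b.b.0 ⊢ ··b··> n2
  n2 = b.0 ⊢ ··b··> n3
  n3 = 0 ⊢ ·
Run σ = ⟨aa⟩ on P: start {m0}
  [1] a ⇒ {m1}
  [2] a ⇒ {m2}
  ✓ P
Run σ = ⟨aa⟩ on Q: start {n0}
  [1] a ⇒ {n1}
  [2] a ⇒ ∅  — Q cannot continue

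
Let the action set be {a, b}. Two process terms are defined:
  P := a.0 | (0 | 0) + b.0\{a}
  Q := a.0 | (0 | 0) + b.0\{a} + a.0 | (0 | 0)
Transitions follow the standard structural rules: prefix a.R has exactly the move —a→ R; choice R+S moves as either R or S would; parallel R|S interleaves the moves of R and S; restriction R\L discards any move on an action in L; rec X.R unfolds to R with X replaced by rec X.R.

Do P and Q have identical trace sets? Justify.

Reachable graph of P (3 states):
  m0 = a.0 | (0 | 0) + b.0\{a} → --a--▸ m1, --b--▸ m2
  m1 = 0 | (0 | 0) → stopped
  m2 = 0\{a} → stopped
Reachable graph of Q (3 states):
  n0 = a.0 | (0 | 0) + b.0\{a} + a.0 | (0 | 0) → --a--▸ n1, --b--▸ n2
  n1 = 0 | (0 | 0) → stopped
  n2 = 0\{a} → stopped
Bisimilarity quotient blocks:
  B0 = {m0, n0}
  B1 = {m1, m2, n1, n2}
m0 ∈ B0, n0 ∈ B0 → same block
Bisimilar ⇒ trace-equivalent.

traces(P) = traces(Q)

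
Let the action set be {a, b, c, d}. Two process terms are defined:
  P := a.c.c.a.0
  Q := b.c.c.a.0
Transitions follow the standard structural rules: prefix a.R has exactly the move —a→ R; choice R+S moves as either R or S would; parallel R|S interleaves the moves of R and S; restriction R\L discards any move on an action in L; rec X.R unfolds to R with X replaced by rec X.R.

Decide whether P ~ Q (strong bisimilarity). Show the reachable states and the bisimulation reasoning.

Reachable graph of P (5 states):
  u0 = a.c.c.a.0 | ··a··> u1
  u1 = c.c.a.0 | ··c··> u2
  u2 = c.a.0 | ··c··> u3
  u3 = a.0 | ··a··> u4
  u4 = 0 | stopped
Reachable graph of Q (5 states):
  v0 = b.c.c.a.0 | ··b··> v1
  v1 = c.c.a.0 | ··c··> v2
  v2 = c.a.0 | ··c··> v3
  v3 = a.0 | ··a··> v4
  v4 = 0 | stopped
Coarsest stable partition (strong bisimilarity classes):
  B0 = {u0}
  B1 = {u1, v1}
  B2 = {u2, v2}
  B3 = {u3, v3}
  B4 = {u4, v4}
  B5 = {v0}
u0 ∈ B0, v0 ∈ B5 → different blocks

NO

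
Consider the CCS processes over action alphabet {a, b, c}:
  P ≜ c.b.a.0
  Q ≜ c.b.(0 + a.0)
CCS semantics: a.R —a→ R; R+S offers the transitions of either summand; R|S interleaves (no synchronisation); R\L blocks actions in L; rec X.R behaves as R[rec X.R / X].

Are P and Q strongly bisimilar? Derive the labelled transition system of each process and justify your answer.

P ~ Q

LTS(P): 4 reachable states
  s0 = c.b.a.0 | —c→ s1
  s1 = b.a.0 | —b→ s2
  s2 = a.0 | —a→ s3
  s3 = 0 | ∅
LTS(Q): 4 reachable states
  t0 = c.b.(0 + a.0) | —c→ t1
  t1 = b.(0 + a.0) | —b→ t2
  t2 = 0 + a.0 | —a→ t3
  t3 = 0 | ∅
Bisimilarity quotient blocks:
  B0 = {s0, t0}
  B1 = {s1, t1}
  B2 = {s2, t2}
  B3 = {s3, t3}
s0 ∈ B0, t0 ∈ B0 → same block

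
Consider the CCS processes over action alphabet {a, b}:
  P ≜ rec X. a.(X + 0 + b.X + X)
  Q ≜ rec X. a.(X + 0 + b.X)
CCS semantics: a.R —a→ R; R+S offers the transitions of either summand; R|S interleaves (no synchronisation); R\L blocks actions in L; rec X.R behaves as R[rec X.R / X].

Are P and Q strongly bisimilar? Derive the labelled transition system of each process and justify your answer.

P ~ Q

P's transition system — 2 states:
  u0 = rec X. a.(X + 0 + b.X + X) has moves =a=> u1
  u1 = (rec X. a.(X + 0 + b.X + X)) + 0 + b.(rec X. a.(X + 0 + b.X + X)) + (rec X. a.(X + 0 + b.X + X)) has moves =a=> u1, =b=> u0
Q's transition system — 2 states:
  v0 = rec X. a.(X + 0 + b.X) has moves =a=> v1
  v1 = (rec X. a.(X + 0 + b.X)) + 0 + b.(rec X. a.(X + 0 + b.X)) has moves =a=> v1, =b=> v0
Coarsest stable partition (strong bisimilarity classes):
  B0 = {u0, v0}
  B1 = {u1, v1}
u0 ∈ B0, v0 ∈ B0 → same block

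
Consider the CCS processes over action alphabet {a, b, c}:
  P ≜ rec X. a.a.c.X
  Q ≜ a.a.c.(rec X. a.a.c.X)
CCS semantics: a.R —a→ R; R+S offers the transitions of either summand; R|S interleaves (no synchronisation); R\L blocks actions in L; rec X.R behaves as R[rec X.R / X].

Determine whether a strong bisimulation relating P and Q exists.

YES

P's transition system — 3 states:
  s0 = rec X. a.a.c.X → --a--▸ s1
  s1 = a.c.(rec X. a.a.c.X) → --a--▸ s2
  s2 = c.(rec X. a.a.c.X) → --c--▸ s0
Q's transition system — 4 states:
  t0 = a.a.c.(rec X. a.a.c.X) → --a--▸ t1
  t1 = a.c.(rec X. a.a.c.X) → --a--▸ t2
  t2 = c.(rec X. a.a.c.X) → --c--▸ t3
  t3 = rec X. a.a.c.X → --a--▸ t1
Coarsest stable partition (strong bisimilarity classes):
  B0 = {s0, t0, t3}
  B1 = {s1, t1}
  B2 = {s2, t2}
s0 ∈ B0, t0 ∈ B0 → same block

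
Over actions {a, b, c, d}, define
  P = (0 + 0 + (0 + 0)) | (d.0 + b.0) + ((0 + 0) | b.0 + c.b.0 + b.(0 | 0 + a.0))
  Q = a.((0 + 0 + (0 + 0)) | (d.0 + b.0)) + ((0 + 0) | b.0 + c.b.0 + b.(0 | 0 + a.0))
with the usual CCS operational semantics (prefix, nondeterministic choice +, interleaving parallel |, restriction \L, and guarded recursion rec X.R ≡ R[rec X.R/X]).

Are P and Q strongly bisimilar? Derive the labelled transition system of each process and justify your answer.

NO

Reachable graph of P (6 states):
  u0 = (0 + 0 + (0 + 0)) | (d.0 + b.0) + ((0 + 0) | b.0 + c.b.0 + b.(0 | 0 + a.0)) :: --b--▸ u1, --b--▸ u2, --b--▸ u3, --c--▸ u4, --d--▸ u1
  u1 = (0 + 0 + (0 + 0)) | 0 :: ·
  u2 = (0 + 0) | 0 :: ·
  u3 = 0 | 0 + a.0 :: --a--▸ u5
  u4 = b.0 :: --b--▸ u5
  u5 = 0 :: ·
Reachable graph of Q (7 states):
  v0 = a.((0 + 0 + (0 + 0)) | (d.0 + b.0)) + ((0 + 0) | b.0 + c.b.0 + b.(0 | 0 + a.0)) :: --a--▸ v1, --b--▸ v2, --b--▸ v3, --c--▸ v4
  v1 = (0 + 0 + (0 + 0)) | (d.0 + b.0) :: --b--▸ v5, --d--▸ v5
  v2 = (0 + 0) | 0 :: ·
  v3 = 0 | 0 + a.0 :: --a--▸ v6
  v4 = b.0 :: --b--▸ v6
  v5 = (0 + 0 + (0 + 0)) | 0 :: ·
  v6 = 0 :: ·
Bisimilarity quotient blocks:
  B0 = {u0}
  B1 = {u1, u2, u5, v2, v5, v6}
  B2 = {u3, v3}
  B3 = {u4, v4}
  B4 = {v0}
  B5 = {v1}
u0 ∈ B0, v0 ∈ B4 → different blocks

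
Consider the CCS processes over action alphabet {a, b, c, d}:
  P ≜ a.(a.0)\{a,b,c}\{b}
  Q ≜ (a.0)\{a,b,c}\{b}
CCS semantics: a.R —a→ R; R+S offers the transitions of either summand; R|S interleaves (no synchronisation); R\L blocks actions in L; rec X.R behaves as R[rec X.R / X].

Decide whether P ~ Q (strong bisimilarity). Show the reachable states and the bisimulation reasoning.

P's transition system — 2 states:
  m0 = a.(a.0)\{a,b,c}\{b} has moves --a--▸ m1
  m1 = (a.0)\{a,b,c}\{b} has moves deadlocked
Q's transition system — 1 states:
  n0 = (a.0)\{a,b,c}\{b} has moves deadlocked
Partition-refinement fixed point:
  B0 = {m0}
  B1 = {m1, n0}
m0 ∈ B0, n0 ∈ B1 → different blocks

not bisimilar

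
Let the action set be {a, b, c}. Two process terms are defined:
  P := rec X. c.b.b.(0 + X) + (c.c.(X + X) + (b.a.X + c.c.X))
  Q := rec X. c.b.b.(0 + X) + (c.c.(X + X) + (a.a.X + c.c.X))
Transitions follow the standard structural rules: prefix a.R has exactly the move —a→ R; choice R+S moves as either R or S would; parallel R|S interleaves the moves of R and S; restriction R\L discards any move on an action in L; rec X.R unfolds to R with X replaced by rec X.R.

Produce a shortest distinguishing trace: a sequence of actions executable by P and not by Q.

Reachable graph of P (8 states):
  p0 = rec X. c.b.b.(0 + X) + (c.c.(X + X) + (b.a.X + c.c.X)) → =b=> p1, =c=> p2, =c=> p3, =c=> p4
  p1 = a.(rec X. c.b.b.(0 + X) + (c.c.(X + X) + (b.a.X + c.c.X))) → =a=> p0
  p2 = b.b.(0 + (rec X. c.b.b.(0 + X) + (c.c.(X + X) + (b.a.X + c.c.X)))) → =b=> p5
  p3 = c.((rec X. c.b.b.(0 + X) + (c.c.(X + X) + (b.a.X + c.c.X))) + (rec X. c.b.b.(0 + X) + (c.c.(X + X) + (b.a.X + c.c.X)))) → =c=> p6
  p4 = c.(rec X. c.b.b.(0 + X) + (c.c.(X + X) + (b.a.X + c.c.X))) → =c=> p0
  p5 = b.(0 + (rec X. c.b.b.(0 + X) + (c.c.(X + X) + (b.a.X + c.c.X)))) → =b=> p7
  p6 = (rec X. c.b.b.(0 + X) + (c.c.(X + X) + (b.a.X + c.c.X))) + (rec X. c.b.b.(0 + X) + (c.c.(X + X) + (b.a.X + c.c.X))) → =b=> p1, =c=> p2, =c=> p3, =c=> p4
  p7 = 0 + (rec X. c.b.b.(0 + X) + (c.c.(X + X) + (b.a.X + c.c.X))) → =b=> p1, =c=> p2, =c=> p3, =c=> p4
Reachable graph of Q (8 states):
  q0 = rec X. c.b.b.(0 + X) + (c.c.(X + X) + (a.a.X + c.c.X)) → =a=> q1, =c=> q2, =c=> q3, =c=> q4
  q1 = a.(rec X. c.b.b.(0 + X) + (c.c.(X + X) + (a.a.X + c.c.X))) → =a=> q0
  q2 = b.b.(0 + (rec X. c.b.b.(0 + X) + (c.c.(X + X) + (a.a.X + c.c.X)))) → =b=> q5
  q3 = c.((rec X. c.b.b.(0 + X) + (c.c.(X + X) + (a.a.X + c.c.X))) + (rec X. c.b.b.(0 + X) + (c.c.(X + X) + (a.a.X + c.c.X)))) → =c=> q6
  q4 = c.(rec X. c.b.b.(0 + X) + (c.c.(X + X) + (a.a.X + c.c.X))) → =c=> q0
  q5 = b.(0 + (rec X. c.b.b.(0 + X) + (c.c.(X + X) + (a.a.X + c.c.X)))) → =b=> q7
  q6 = (rec X. c.b.b.(0 + X) + (c.c.(X + X) + (a.a.X + c.c.X))) + (rec X. c.b.b.(0 + X) + (c.c.(X + X) + (a.a.X + c.c.X))) → =a=> q1, =c=> q2, =c=> q3, =c=> q4
  q7 = 0 + (rec X. c.b.b.(0 + X) + (c.c.(X + X) + (a.a.X + c.c.X))) → =a=> q1, =c=> q2, =c=> q3, =c=> q4
Trace ⟨b⟩ through P, begin at {p0}:
  after b @ step 1: {p1}
  ✓ P
Trace ⟨b⟩ through Q, begin at {q0}:
  after b @ step 1: ∅ (Q stuck)

b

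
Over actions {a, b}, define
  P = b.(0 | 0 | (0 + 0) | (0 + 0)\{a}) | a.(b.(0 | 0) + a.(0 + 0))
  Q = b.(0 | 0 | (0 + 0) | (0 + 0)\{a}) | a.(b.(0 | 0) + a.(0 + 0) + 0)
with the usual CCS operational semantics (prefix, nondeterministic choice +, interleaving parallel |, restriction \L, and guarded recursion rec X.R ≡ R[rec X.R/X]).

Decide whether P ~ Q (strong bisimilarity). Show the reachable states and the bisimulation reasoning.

LTS(P): 8 reachable states
  m0 = b.(0 | 0 | (0 + 0) | (0 + 0)\{a}) | a.(b.(0 | 0) + a.(0 + 0)) :: —a→ m1, —b→ m2
  m1 = b.(0 | 0 | (0 + 0) | (0 + 0)\{a}) | (b.(0 | 0) + a.(0 + 0)) :: —a→ m3, —b→ m4, —b→ m5
  m2 = 0 | 0 | (0 + 0) | (0 + 0)\{a} | a.(b.(0 | 0) + a.(0 + 0)) :: —a→ m4
  m3 = b.(0 | 0 | (0 + 0) | (0 + 0)\{a}) | (0 + 0) :: —b→ m6
  m4 = 0 | 0 | (0 + 0) | (0 + 0)\{a} | (b.(0 | 0) + a.(0 + 0)) :: —a→ m6, —b→ m7
  m5 = b.(0 | 0 | (0 + 0) | (0 + 0)\{a}) | (0 | 0) :: —b→ m7
  m6 = 0 | 0 | (0 + 0) | (0 + 0)\{a} | (0 + 0) :: ·
  m7 = 0 | 0 | (0 + 0) | (0 + 0)\{a} | (0 | 0) :: ·
LTS(Q): 8 reachable states
  n0 = b.(0 | 0 | (0 + 0) | (0 + 0)\{a}) | a.(b.(0 | 0) + a.(0 + 0) + 0) :: —a→ n1, —b→ n2
  n1 = b.(0 | 0 | (0 + 0) | (0 + 0)\{a}) | (b.(0 | 0) + a.(0 + 0) + 0) :: —a→ n3, —b→ n4, —b→ n5
  n2 = 0 | 0 | (0 + 0) | (0 + 0)\{a} | a.(b.(0 | 0) + a.(0 + 0) + 0) :: —a→ n4
  n3 = b.(0 | 0 | (0 + 0) | (0 + 0)\{a}) | (0 + 0) :: —b→ n6
  n4 = 0 | 0 | (0 + 0) | (0 + 0)\{a} | (b.(0 | 0) + a.(0 + 0) + 0) :: —a→ n6, —b→ n7
  n5 = b.(0 | 0 | (0 + 0) | (0 + 0)\{a}) | (0 | 0) :: —b→ n7
  n6 = 0 | 0 | (0 + 0) | (0 + 0)\{a} | (0 + 0) :: ·
  n7 = 0 | 0 | (0 + 0) | (0 + 0)\{a} | (0 | 0) :: ·
Coarsest stable partition (strong bisimilarity classes):
  B0 = {m0, n0}
  B1 = {m1, n1}
  B2 = {m4, n4}
  B3 = {m6, m7, n6, n7}
  B4 = {m3, m5, n3, n5}
  B5 = {m2, n2}
m0 ∈ B0, n0 ∈ B0 → same block

YES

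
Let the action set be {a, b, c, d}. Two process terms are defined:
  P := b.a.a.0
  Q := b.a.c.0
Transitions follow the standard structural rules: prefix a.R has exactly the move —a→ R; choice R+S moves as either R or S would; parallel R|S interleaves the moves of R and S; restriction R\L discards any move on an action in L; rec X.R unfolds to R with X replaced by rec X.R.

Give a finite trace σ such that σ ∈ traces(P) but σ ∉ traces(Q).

baa

LTS(P): 4 reachable states
  s0 = b.a.a.0 ⊢ =b=> s1
  s1 = a.a.0 ⊢ =a=> s2
  s2 = a.0 ⊢ =a=> s3
  s3 = 0 ⊢ ∅
LTS(Q): 4 reachable states
  t0 = b.a.c.0 ⊢ =b=> t1
  t1 = a.c.0 ⊢ =a=> t2
  t2 = c.0 ⊢ =c=> t3
  t3 = 0 ⊢ ∅
Executing baa from P (initial set {s0}):
  step 1 (b): {s1}
  step 2 (a): {s2}
  step 3 (a): {s3}
  ✓ P
Executing baa from Q (initial set {t0}):
  step 1 (b): {t1}
  step 2 (a): {t2}
  step 3 (a): no successor for Q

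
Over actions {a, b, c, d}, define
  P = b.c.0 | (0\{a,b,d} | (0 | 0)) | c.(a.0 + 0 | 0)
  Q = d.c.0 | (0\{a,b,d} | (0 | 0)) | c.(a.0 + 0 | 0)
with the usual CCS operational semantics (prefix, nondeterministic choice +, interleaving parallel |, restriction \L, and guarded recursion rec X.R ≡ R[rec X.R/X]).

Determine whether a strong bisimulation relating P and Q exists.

Reachable graph of P (9 states):
  m0 = b.c.0 | (0\{a,b,d} | (0 | 0)) | c.(a.0 + 0 | 0) :: —b→ m1, —c→ m2
  m1 = c.0 | (0\{a,b,d} | (0 | 0)) | c.(a.0 + 0 | 0) :: —c→ m3, —c→ m4
  m2 = b.c.0 | (0\{a,b,d} | (0 | 0)) | (a.0 + 0 | 0) :: —a→ m5, —b→ m4
  m3 = 0 | (0\{a,b,d} | (0 | 0)) | c.(a.0 + 0 | 0) :: —c→ m6
  m4 = c.0 | (0\{a,b,d} | (0 | 0)) | (a.0 + 0 | 0) :: —a→ m7, —c→ m6
  m5 = b.c.0 | (0\{a,b,d} | (0 | 0)) | 0 :: —b→ m7
  m6 = 0 | (0\{a,b,d} | (0 | 0)) | (a.0 + 0 | 0) :: —a→ m8
  m7 = c.0 | (0\{a,b,d} | (0 | 0)) | 0 :: —c→ m8
  m8 = 0 | (0\{a,b,d} | (0 | 0)) | 0 :: deadlocked
Reachable graph of Q (9 states):
  n0 = d.c.0 | (0\{a,b,d} | (0 | 0)) | c.(a.0 + 0 | 0) :: —c→ n1, —d→ n2
  n1 = d.c.0 | (0\{a,b,d} | (0 | 0)) | (a.0 + 0 | 0) :: —a→ n3, —d→ n4
  n2 = c.0 | (0\{a,b,d} | (0 | 0)) | c.(a.0 + 0 | 0) :: —c→ n4, —c→ n5
  n3 = d.c.0 | (0\{a,b,d} | (0 | 0)) | 0 :: —d→ n6
  n4 = c.0 | (0\{a,b,d} | (0 | 0)) | (a.0 + 0 | 0) :: —a→ n6, —c→ n7
  n5 = 0 | (0\{a,b,d} | (0 | 0)) | c.(a.0 + 0 | 0) :: —c→ n7
  n6 = c.0 | (0\{a,b,d} | (0 | 0)) | 0 :: —c→ n8
  n7 = 0 | (0\{a,b,d} | (0 | 0)) | (a.0 + 0 | 0) :: —a→ n8
  n8 = 0 | (0\{a,b,d} | (0 | 0)) | 0 :: deadlocked
Bisimilarity quotient blocks:
  B0 = {m0}
  B1 = {m2}
  B2 = {m4, n4}
  B3 = {m6, n7}
  B4 = {m8, n8}
  B5 = {m7, n6}
  B6 = {m5}
  B7 = {m1, n2}
  B8 = {m3, n5}
  B9 = {n0}
  B10 = {n1}
  B11 = {n3}
m0 ∈ B0, n0 ∈ B9 → different blocks

P ≁ Q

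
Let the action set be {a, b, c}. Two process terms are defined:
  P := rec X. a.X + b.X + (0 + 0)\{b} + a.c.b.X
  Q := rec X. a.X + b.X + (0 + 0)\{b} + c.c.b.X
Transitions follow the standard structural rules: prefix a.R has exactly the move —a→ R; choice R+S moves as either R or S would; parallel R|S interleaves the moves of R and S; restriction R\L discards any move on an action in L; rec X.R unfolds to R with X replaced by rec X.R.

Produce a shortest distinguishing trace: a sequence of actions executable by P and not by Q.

acb

P's transition system — 3 states:
  p0 = rec X. a.X + b.X + (0 + 0)\{b} + a.c.b.X → ··a··> p0, ··a··> p1, ··b··> p0
  p1 = c.b.(rec X. a.X + b.X + (0 + 0)\{b} + a.c.b.X) → ··c··> p2
  p2 = b.(rec X. a.X + b.X + (0 + 0)\{b} + a.c.b.X) → ··b··> p0
Q's transition system — 3 states:
  q0 = rec X. a.X + b.X + (0 + 0)\{b} + c.c.b.X → ··a··> q0, ··b··> q0, ··c··> q1
  q1 = c.b.(rec X. a.X + b.X + (0 + 0)\{b} + c.c.b.X) → ··c··> q2
  q2 = b.(rec X. a.X + b.X + (0 + 0)\{b} + c.c.b.X) → ··b··> q0
Run σ = ⟨acb⟩ on P: start {p0}
  after a @ step 1: {p0, p1}
  after c @ step 2: {p2}
  after b @ step 3: {p0}
  — P admits the full trace.
Run σ = ⟨acb⟩ on Q: start {q0}
  after a @ step 1: {q0}
  after c @ step 2: {q1}
  after b @ step 3: ∅  — Q cannot continue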